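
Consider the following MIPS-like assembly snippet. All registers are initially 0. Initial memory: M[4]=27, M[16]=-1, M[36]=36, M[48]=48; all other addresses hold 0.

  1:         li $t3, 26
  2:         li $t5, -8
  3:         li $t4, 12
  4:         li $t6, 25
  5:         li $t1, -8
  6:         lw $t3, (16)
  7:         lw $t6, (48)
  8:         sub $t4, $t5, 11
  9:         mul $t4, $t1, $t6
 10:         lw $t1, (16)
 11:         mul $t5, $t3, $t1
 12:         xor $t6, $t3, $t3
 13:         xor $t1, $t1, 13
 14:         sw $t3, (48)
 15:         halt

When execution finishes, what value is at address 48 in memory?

-1

li $t3, 26 → $t3=26
li $t5, -8 → $t5=-8
li $t4, 12 → $t4=12
li $t6, 25 → $t6=25
li $t1, -8 → $t1=-8
lw $t3, (16) → $t3=M[16]=-1
lw $t6, (48) → $t6=M[48]=48
sub $t4, $t5, 11 → $t4=(-8)-11=-19
mul $t4, $t1, $t6 → $t4=(-8)*48=-384
lw $t1, (16) → $t1=M[16]=-1
mul $t5, $t3, $t1 → $t5=(-1)*(-1)=1
xor $t6, $t3, $t3 → $t6=(-1)^(-1)=0
xor $t1, $t1, 13 → $t1=(-1)^13=-14
sw $t3, (48) → M[48]=-1
halt.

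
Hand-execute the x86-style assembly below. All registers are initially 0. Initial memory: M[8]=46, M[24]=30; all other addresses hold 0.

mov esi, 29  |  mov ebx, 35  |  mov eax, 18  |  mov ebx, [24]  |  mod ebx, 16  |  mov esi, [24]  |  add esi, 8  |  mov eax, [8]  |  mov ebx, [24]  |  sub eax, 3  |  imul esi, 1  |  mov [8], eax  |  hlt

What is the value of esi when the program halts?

38

mov esi, 29 → esi=29
mov ebx, 35 → ebx=35
mov eax, 18 → eax=18
mov ebx, [24] → ebx=M[24]=30
mod ebx, 16 → ebx=30%16=14
mov esi, [24] → esi=M[24]=30
add esi, 8 → esi=30+8=38
mov eax, [8] → eax=M[8]=46
mov ebx, [24] → ebx=M[24]=30
sub eax, 3 → eax=46-3=43
imul esi, 1 → esi=38*1=38
mov [8], eax → M[8]=43
halt.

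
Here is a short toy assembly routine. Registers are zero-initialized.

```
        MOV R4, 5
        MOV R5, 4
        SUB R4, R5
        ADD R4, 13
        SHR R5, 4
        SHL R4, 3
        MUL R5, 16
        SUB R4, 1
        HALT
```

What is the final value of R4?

after MOV R4, 5: R4=5
after MOV R5, 4: R5=4
after SUB R4, R5: R4=5-4=1
after ADD R4, 13: R4=1+13=14
after SHR R5, 4: R5=4>>4=0
after SHL R4, 3: R4=14<<3=112
after MUL R5, 16: R5=0*16=0
after SUB R4, 1: R4=112-1=111
halt.

111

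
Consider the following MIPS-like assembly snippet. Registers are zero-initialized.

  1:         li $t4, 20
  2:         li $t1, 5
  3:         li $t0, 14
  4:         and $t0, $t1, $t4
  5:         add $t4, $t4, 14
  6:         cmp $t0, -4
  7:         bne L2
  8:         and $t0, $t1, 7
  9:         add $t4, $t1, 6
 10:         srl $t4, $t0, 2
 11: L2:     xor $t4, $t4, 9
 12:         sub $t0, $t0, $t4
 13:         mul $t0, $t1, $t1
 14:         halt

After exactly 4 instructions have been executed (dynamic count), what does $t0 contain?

li $t4, 20 → $t4=20
li $t1, 5 → $t1=5
li $t0, 14 → $t0=14
and $t0, $t1, $t4 → $t0=5&20=4
After step 4: $t0 = 4.

4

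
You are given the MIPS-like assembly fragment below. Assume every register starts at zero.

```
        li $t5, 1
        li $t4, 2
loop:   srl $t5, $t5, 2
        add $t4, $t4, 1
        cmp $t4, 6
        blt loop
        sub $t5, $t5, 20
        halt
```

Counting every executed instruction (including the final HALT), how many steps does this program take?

after li $t5, 1: $t5=1
after li $t4, 2: $t4=2
after srl $t5, $t5, 2: $t5=1>>2=0
after add $t4, $t4, 1: $t4=2+1=3
cmp $t4, 6  (cmp 3,6)
blt loop: taken
after srl $t5, $t5, 2: $t5=0>>2=0
after add $t4, $t4, 1: $t4=3+1=4
cmp $t4, 6  (cmp 4,6)
blt loop: taken
after srl $t5, $t5, 2: $t5=0>>2=0
after add $t4, $t4, 1: $t4=4+1=5
cmp $t4, 6  (cmp 5,6)
blt loop: taken
after srl $t5, $t5, 2: $t5=0>>2=0
after add $t4, $t4, 1: $t4=5+1=6
cmp $t4, 6  (cmp 6,6)
blt loop: not taken
after sub $t5, $t5, 20: $t5=0-20=-20
halt.
Total executed instructions: 20.

20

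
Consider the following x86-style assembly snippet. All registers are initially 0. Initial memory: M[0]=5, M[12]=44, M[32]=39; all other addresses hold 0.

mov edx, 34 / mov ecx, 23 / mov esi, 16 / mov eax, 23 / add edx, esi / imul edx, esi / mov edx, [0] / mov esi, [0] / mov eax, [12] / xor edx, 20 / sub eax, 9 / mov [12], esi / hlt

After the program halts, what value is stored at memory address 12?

5

after mov edx, 34: edx=34
after mov ecx, 23: ecx=23
after mov esi, 16: esi=16
after mov eax, 23: eax=23
after add edx, esi: edx=34+16=50
after imul edx, esi: edx=50*16=800
after mov edx, [0]: edx=M[0]=5
after mov esi, [0]: esi=M[0]=5
after mov eax, [12]: eax=M[12]=44
after xor edx, 20: edx=5^20=17
after sub eax, 9: eax=44-9=35
mov [12], esi → M[12]=5
halt.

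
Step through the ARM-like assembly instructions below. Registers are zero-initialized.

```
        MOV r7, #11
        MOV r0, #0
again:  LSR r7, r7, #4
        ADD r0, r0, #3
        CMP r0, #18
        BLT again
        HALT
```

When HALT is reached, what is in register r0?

r7=11
r0=0
r7=11>>4=0
r0=0+3=3
CMP r0, #18  (cmp 3,18)
BLT again: taken
r7=0>>4=0
r0=3+3=6
CMP r0, #18  (cmp 6,18)
BLT again: taken
r7=0>>4=0
r0=6+3=9
CMP r0, #18  (cmp 9,18)
BLT again: taken
r7=0>>4=0
r0=9+3=12
CMP r0, #18  (cmp 12,18)
BLT again: taken
r7=0>>4=0
r0=12+3=15
CMP r0, #18  (cmp 15,18)
BLT again: taken
r7=0>>4=0
r0=15+3=18
CMP r0, #18  (cmp 18,18)
BLT again: not taken
halt.

18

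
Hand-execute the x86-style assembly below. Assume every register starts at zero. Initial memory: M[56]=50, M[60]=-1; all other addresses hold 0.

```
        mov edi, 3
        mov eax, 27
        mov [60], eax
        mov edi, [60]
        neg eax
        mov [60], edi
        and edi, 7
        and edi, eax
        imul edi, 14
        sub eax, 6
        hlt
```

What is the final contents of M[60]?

after mov edi, 3: edi=3
after mov eax, 27: eax=27
mov [60], eax → M[60]=27
after mov edi, [60]: edi=M[60]=27
after neg eax: eax=-(27)=-27
mov [60], edi → M[60]=27
after and edi, 7: edi=27&7=3
after and edi, eax: edi=3&(-27)=1
after imul edi, 14: edi=1*14=14
after sub eax, 6: eax=(-27)-6=-33
halt.

27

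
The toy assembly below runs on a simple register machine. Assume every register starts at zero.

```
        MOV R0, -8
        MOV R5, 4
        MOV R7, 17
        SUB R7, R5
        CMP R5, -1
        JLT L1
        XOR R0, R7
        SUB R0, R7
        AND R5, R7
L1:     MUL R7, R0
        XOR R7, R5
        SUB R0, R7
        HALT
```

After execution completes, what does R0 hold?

284

R0=-8
R5=4
R7=17
R7=17-4=13
CMP R5, -1  (cmp 4,-1)
JLT L1: not taken
R0=(-8)^13=-11
R0=(-11)-13=-24
R5=4&13=4
R7=13*(-24)=-312
R7=(-312)^4=-308
R0=(-24)-(-308)=284
halt.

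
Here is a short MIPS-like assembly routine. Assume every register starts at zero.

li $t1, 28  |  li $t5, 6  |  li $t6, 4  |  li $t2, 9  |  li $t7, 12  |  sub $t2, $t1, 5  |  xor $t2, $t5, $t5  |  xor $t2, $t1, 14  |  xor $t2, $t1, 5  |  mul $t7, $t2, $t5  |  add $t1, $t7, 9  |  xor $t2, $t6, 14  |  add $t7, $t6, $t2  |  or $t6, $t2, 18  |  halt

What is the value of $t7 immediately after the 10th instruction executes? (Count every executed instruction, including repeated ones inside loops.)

$t1=28
$t5=6
$t6=4
$t2=9
$t7=12
$t2=28-5=23
$t2=6^6=0
$t2=28^14=18
$t2=28^5=25
$t7=25*6=150
After step 10: $t7 = 150.

150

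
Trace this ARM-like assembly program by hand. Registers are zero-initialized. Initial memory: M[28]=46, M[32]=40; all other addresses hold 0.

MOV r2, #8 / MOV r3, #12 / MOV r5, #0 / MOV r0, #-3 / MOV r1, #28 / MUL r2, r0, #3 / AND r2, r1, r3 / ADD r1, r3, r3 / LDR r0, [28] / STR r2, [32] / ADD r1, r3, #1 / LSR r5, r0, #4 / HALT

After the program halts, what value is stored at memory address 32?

r2=8
r3=12
r5=0
r0=-3
r1=28
r2=(-3)*3=-9
r2=28&12=12
r1=12+12=24
r0=M[28]=46
STR r2, [32] → M[32]=12
r1=12+1=13
r5=46>>4=2
halt.

12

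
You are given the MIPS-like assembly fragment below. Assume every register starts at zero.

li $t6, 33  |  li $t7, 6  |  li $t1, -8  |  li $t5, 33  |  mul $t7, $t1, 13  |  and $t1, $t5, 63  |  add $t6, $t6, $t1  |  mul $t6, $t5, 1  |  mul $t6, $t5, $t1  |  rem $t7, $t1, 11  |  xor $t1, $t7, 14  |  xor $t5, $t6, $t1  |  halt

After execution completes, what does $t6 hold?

1089

li $t6, 33 → $t6=33
li $t7, 6 → $t7=6
li $t1, -8 → $t1=-8
li $t5, 33 → $t5=33
mul $t7, $t1, 13 → $t7=(-8)*13=-104
and $t1, $t5, 63 → $t1=33&63=33
add $t6, $t6, $t1 → $t6=33+33=66
mul $t6, $t5, 1 → $t6=33*1=33
mul $t6, $t5, $t1 → $t6=33*33=1089
rem $t7, $t1, 11 → $t7=33%11=0
xor $t1, $t7, 14 → $t1=0^14=14
xor $t5, $t6, $t1 → $t5=1089^14=1103
halt.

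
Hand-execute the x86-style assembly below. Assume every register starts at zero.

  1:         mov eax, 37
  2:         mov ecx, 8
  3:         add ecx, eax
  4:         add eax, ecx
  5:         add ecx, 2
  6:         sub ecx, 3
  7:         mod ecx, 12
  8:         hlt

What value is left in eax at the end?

82

mov eax, 37 → eax=37
mov ecx, 8 → ecx=8
add ecx, eax → ecx=8+37=45
add eax, ecx → eax=37+45=82
add ecx, 2 → ecx=45+2=47
sub ecx, 3 → ecx=47-3=44
mod ecx, 12 → ecx=44%12=8
halt.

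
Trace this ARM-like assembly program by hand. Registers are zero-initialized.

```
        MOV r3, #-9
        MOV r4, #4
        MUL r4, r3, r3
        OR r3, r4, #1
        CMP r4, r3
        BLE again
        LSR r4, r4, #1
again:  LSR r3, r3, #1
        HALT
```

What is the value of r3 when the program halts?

MOV r3, #-9 → r3=-9
MOV r4, #4 → r4=4
MUL r4, r3, r3 → r4=(-9)*(-9)=81
OR r3, r4, #1 → r3=81|1=81
CMP r4, r3  (cmp 81,81)
BLE again: taken
LSR r3, r3, #1 → r3=81>>1=40
halt.

40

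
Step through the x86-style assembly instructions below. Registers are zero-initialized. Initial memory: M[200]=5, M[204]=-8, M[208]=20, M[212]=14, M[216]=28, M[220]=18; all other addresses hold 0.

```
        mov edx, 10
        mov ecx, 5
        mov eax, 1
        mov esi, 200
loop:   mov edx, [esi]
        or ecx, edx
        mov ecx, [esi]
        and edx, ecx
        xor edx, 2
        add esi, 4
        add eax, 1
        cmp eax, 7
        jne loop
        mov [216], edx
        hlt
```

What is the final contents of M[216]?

16

after mov edx, 10: edx=10
after mov ecx, 5: ecx=5
after mov eax, 1: eax=1
after mov esi, 200: esi=200
after mov edx, [esi]: edx=M[200]=5
after or ecx, edx: ecx=5|5=5
after mov ecx, [esi]: ecx=M[200]=5
after and edx, ecx: edx=5&5=5
after xor edx, 2: edx=5^2=7
after add esi, 4: esi=200+4=204
after add eax, 1: eax=1+1=2
cmp eax, 7  (cmp 2,7)
jne loop: taken
after mov edx, [esi]: edx=M[204]=-8
after or ecx, edx: ecx=5|(-8)=-3
after mov ecx, [esi]: ecx=M[204]=-8
after and edx, ecx: edx=(-8)&(-8)=-8
after xor edx, 2: edx=(-8)^2=-6
after add esi, 4: esi=204+4=208
after add eax, 1: eax=2+1=3
cmp eax, 7  (cmp 3,7)
jne loop: taken
after mov edx, [esi]: edx=M[208]=20
after or ecx, edx: ecx=(-8)|20=-4
after mov ecx, [esi]: ecx=M[208]=20
after and edx, ecx: edx=20&20=20
after xor edx, 2: edx=20^2=22
after add esi, 4: esi=208+4=212
after add eax, 1: eax=3+1=4
cmp eax, 7  (cmp 4,7)
jne loop: taken
after mov edx, [esi]: edx=M[212]=14
after or ecx, edx: ecx=20|14=30
after mov ecx, [esi]: ecx=M[212]=14
after and edx, ecx: edx=14&14=14
after xor edx, 2: edx=14^2=12
after add esi, 4: esi=212+4=216
after add eax, 1: eax=4+1=5
cmp eax, 7  (cmp 5,7)
jne loop: taken
after mov edx, [esi]: edx=M[216]=28
after or ecx, edx: ecx=14|28=30
after mov ecx, [esi]: ecx=M[216]=28
after and edx, ecx: edx=28&28=28
after xor edx, 2: edx=28^2=30
after add esi, 4: esi=216+4=220
after add eax, 1: eax=5+1=6
cmp eax, 7  (cmp 6,7)
jne loop: taken
after mov edx, [esi]: edx=M[220]=18
after or ecx, edx: ecx=28|18=30
after mov ecx, [esi]: ecx=M[220]=18
after and edx, ecx: edx=18&18=18
after xor edx, 2: edx=18^2=16
after add esi, 4: esi=220+4=224
after add eax, 1: eax=6+1=7
cmp eax, 7  (cmp 7,7)
jne loop: not taken
mov [216], edx → M[216]=16
halt.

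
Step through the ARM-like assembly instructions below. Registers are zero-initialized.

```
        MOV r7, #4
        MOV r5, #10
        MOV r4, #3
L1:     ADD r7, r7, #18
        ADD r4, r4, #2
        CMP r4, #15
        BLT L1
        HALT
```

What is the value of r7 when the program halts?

112

after MOV r7, #4: r7=4
after MOV r5, #10: r5=10
after MOV r4, #3: r4=3
after ADD r7, r7, #18: r7=4+18=22
after ADD r4, r4, #2: r4=3+2=5
CMP r4, #15  (cmp 5,15)
BLT L1: taken
after ADD r7, r7, #18: r7=22+18=40
after ADD r4, r4, #2: r4=5+2=7
CMP r4, #15  (cmp 7,15)
BLT L1: taken
after ADD r7, r7, #18: r7=40+18=58
after ADD r4, r4, #2: r4=7+2=9
CMP r4, #15  (cmp 9,15)
BLT L1: taken
after ADD r7, r7, #18: r7=58+18=76
after ADD r4, r4, #2: r4=9+2=11
CMP r4, #15  (cmp 11,15)
BLT L1: taken
after ADD r7, r7, #18: r7=76+18=94
after ADD r4, r4, #2: r4=11+2=13
CMP r4, #15  (cmp 13,15)
BLT L1: taken
after ADD r7, r7, #18: r7=94+18=112
after ADD r4, r4, #2: r4=13+2=15
CMP r4, #15  (cmp 15,15)
BLT L1: not taken
halt.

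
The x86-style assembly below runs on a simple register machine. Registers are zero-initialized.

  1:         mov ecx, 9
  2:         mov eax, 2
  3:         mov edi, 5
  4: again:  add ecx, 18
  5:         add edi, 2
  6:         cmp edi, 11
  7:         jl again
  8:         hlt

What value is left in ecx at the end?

mov ecx, 9 → ecx=9
mov eax, 2 → eax=2
mov edi, 5 → edi=5
add ecx, 18 → ecx=9+18=27
add edi, 2 → edi=5+2=7
cmp edi, 11  (cmp 7,11)
jl again: taken
add ecx, 18 → ecx=27+18=45
add edi, 2 → edi=7+2=9
cmp edi, 11  (cmp 9,11)
jl again: taken
add ecx, 18 → ecx=45+18=63
add edi, 2 → edi=9+2=11
cmp edi, 11  (cmp 11,11)
jl again: not taken
halt.

63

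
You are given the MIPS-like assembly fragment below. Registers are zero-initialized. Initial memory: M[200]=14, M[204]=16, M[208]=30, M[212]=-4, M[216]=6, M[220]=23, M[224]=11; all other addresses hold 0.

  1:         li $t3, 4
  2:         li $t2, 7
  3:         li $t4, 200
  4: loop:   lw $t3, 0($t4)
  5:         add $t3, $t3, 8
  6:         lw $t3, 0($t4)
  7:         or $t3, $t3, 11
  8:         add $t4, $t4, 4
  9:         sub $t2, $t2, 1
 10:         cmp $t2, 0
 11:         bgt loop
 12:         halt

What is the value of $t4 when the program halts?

228

$t3=4
$t2=7
$t4=200
$t3=M[200]=14
$t3=14+8=22
$t3=M[200]=14
$t3=14|11=15
$t4=200+4=204
$t2=7-1=6
cmp $t2, 0  (cmp 6,0)
bgt loop: taken
$t3=M[204]=16
$t3=16+8=24
$t3=M[204]=16
$t3=16|11=27
$t4=204+4=208
$t2=6-1=5
cmp $t2, 0  (cmp 5,0)
bgt loop: taken
$t3=M[208]=30
$t3=30+8=38
$t3=M[208]=30
$t3=30|11=31
$t4=208+4=212
$t2=5-1=4
cmp $t2, 0  (cmp 4,0)
bgt loop: taken
$t3=M[212]=-4
$t3=(-4)+8=4
$t3=M[212]=-4
$t3=(-4)|11=-1
$t4=212+4=216
$t2=4-1=3
cmp $t2, 0  (cmp 3,0)
bgt loop: taken
$t3=M[216]=6
$t3=6+8=14
$t3=M[216]=6
$t3=6|11=15
$t4=216+4=220
$t2=3-1=2
cmp $t2, 0  (cmp 2,0)
bgt loop: taken
$t3=M[220]=23
$t3=23+8=31
$t3=M[220]=23
$t3=23|11=31
$t4=220+4=224
$t2=2-1=1
cmp $t2, 0  (cmp 1,0)
bgt loop: taken
$t3=M[224]=11
$t3=11+8=19
$t3=M[224]=11
$t3=11|11=11
$t4=224+4=228
$t2=1-1=0
cmp $t2, 0  (cmp 0,0)
bgt loop: not taken
halt.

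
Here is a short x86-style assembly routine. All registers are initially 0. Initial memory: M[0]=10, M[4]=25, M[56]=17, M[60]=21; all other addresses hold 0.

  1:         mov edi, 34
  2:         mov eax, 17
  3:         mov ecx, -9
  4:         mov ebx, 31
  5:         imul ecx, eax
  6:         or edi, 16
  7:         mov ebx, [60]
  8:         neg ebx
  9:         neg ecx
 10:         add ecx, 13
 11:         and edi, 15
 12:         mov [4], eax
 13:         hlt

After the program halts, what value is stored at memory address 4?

17

edi=34
eax=17
ecx=-9
ebx=31
ecx=(-9)*17=-153
edi=34|16=50
ebx=M[60]=21
ebx=-(21)=-21
ecx=-(-153)=153
ecx=153+13=166
edi=50&15=2
mov [4], eax → M[4]=17
halt.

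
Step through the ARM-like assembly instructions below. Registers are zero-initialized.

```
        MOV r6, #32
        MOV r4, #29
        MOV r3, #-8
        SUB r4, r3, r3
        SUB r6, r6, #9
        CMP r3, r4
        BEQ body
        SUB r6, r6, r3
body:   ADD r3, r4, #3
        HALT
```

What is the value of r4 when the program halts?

MOV r6, #32 → r6=32
MOV r4, #29 → r4=29
MOV r3, #-8 → r3=-8
SUB r4, r3, r3 → r4=(-8)-(-8)=0
SUB r6, r6, #9 → r6=32-9=23
CMP r3, r4  (cmp -8,0)
BEQ body: not taken
SUB r6, r6, r3 → r6=23-(-8)=31
ADD r3, r4, #3 → r3=0+3=3
halt.

0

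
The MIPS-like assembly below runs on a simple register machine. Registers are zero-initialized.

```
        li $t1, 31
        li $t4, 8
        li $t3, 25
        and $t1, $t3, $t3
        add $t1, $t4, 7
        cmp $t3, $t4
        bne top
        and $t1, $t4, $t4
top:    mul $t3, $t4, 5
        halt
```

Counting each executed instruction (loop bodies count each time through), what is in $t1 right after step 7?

15

$t1=31
$t4=8
$t3=25
$t1=25&25=25
$t1=8+7=15
cmp $t3, $t4  (cmp 25,8)
bne top: taken
After step 7: $t1 = 15.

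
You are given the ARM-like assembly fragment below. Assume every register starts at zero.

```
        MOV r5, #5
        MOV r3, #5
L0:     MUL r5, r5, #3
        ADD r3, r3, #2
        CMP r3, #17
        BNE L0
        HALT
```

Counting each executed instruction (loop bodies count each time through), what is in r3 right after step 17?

13

r5=5
r3=5
r5=5*3=15
r3=5+2=7
CMP r3, #17  (cmp 7,17)
BNE L0: taken
r5=15*3=45
r3=7+2=9
CMP r3, #17  (cmp 9,17)
BNE L0: taken
r5=45*3=135
r3=9+2=11
CMP r3, #17  (cmp 11,17)
BNE L0: taken
r5=135*3=405
r3=11+2=13
CMP r3, #17  (cmp 13,17)
After step 17: r3 = 13.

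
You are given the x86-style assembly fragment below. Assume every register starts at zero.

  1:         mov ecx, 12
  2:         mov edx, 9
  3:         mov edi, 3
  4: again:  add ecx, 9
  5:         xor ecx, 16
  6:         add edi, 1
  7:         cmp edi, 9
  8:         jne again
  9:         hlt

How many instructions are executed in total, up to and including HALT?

34

mov ecx, 12 → ecx=12
mov edx, 9 → edx=9
mov edi, 3 → edi=3
add ecx, 9 → ecx=12+9=21
xor ecx, 16 → ecx=21^16=5
add edi, 1 → edi=3+1=4
cmp edi, 9  (cmp 4,9)
jne again: taken
add ecx, 9 → ecx=5+9=14
xor ecx, 16 → ecx=14^16=30
add edi, 1 → edi=4+1=5
cmp edi, 9  (cmp 5,9)
jne again: taken
add ecx, 9 → ecx=30+9=39
xor ecx, 16 → ecx=39^16=55
add edi, 1 → edi=5+1=6
cmp edi, 9  (cmp 6,9)
jne again: taken
add ecx, 9 → ecx=55+9=64
xor ecx, 16 → ecx=64^16=80
add edi, 1 → edi=6+1=7
cmp edi, 9  (cmp 7,9)
jne again: taken
add ecx, 9 → ecx=80+9=89
xor ecx, 16 → ecx=89^16=73
add edi, 1 → edi=7+1=8
cmp edi, 9  (cmp 8,9)
jne again: taken
add ecx, 9 → ecx=73+9=82
xor ecx, 16 → ecx=82^16=66
add edi, 1 → edi=8+1=9
cmp edi, 9  (cmp 9,9)
jne again: not taken
halt.
Total executed instructions: 34.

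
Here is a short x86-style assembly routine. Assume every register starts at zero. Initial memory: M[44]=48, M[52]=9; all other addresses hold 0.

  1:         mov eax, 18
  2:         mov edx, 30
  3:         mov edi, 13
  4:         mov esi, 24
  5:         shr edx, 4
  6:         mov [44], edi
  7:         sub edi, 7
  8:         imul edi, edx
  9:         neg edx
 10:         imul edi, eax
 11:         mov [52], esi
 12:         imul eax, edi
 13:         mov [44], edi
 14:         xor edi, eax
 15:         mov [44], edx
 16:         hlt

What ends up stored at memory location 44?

eax=18
edx=30
edi=13
esi=24
edx=30>>4=1
mov [44], edi → M[44]=13
edi=13-7=6
edi=6*1=6
edx=-(1)=-1
edi=6*18=108
mov [52], esi → M[52]=24
eax=18*108=1944
mov [44], edi → M[44]=108
edi=108^1944=2036
mov [44], edx → M[44]=-1
halt.

-1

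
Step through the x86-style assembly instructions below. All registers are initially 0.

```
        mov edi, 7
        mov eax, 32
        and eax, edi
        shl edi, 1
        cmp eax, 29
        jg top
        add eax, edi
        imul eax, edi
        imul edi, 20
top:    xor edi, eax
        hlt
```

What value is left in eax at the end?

196

mov edi, 7 → edi=7
mov eax, 32 → eax=32
and eax, edi → eax=32&7=0
shl edi, 1 → edi=7<<1=14
cmp eax, 29  (cmp 0,29)
jg top: not taken
add eax, edi → eax=0+14=14
imul eax, edi → eax=14*14=196
imul edi, 20 → edi=14*20=280
xor edi, eax → edi=280^196=476
halt.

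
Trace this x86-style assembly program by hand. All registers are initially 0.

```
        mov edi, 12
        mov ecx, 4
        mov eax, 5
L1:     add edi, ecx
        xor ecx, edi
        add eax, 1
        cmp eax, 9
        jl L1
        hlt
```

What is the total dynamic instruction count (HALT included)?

24

edi=12
ecx=4
eax=5
edi=12+4=16
ecx=4^16=20
eax=5+1=6
cmp eax, 9  (cmp 6,9)
jl L1: taken
edi=16+20=36
ecx=20^36=48
eax=6+1=7
cmp eax, 9  (cmp 7,9)
jl L1: taken
edi=36+48=84
ecx=48^84=100
eax=7+1=8
cmp eax, 9  (cmp 8,9)
jl L1: taken
edi=84+100=184
ecx=100^184=220
eax=8+1=9
cmp eax, 9  (cmp 9,9)
jl L1: not taken
halt.
Total executed instructions: 24.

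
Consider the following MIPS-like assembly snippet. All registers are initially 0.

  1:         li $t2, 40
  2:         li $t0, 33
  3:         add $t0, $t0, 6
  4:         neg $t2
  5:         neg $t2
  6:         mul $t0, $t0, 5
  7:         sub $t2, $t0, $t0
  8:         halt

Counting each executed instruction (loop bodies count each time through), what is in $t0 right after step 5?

$t2=40
$t0=33
$t0=33+6=39
$t2=-(40)=-40
$t2=-(-40)=40
After step 5: $t0 = 39.

39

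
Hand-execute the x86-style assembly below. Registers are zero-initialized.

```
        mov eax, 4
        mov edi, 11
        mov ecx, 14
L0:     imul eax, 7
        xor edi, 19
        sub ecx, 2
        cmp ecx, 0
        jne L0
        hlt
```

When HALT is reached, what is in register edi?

after mov eax, 4: eax=4
after mov edi, 11: edi=11
after mov ecx, 14: ecx=14
after imul eax, 7: eax=4*7=28
after xor edi, 19: edi=11^19=24
after sub ecx, 2: ecx=14-2=12
cmp ecx, 0  (cmp 12,0)
jne L0: taken
after imul eax, 7: eax=28*7=196
after xor edi, 19: edi=24^19=11
after sub ecx, 2: ecx=12-2=10
cmp ecx, 0  (cmp 10,0)
jne L0: taken
after imul eax, 7: eax=196*7=1372
after xor edi, 19: edi=11^19=24
after sub ecx, 2: ecx=10-2=8
cmp ecx, 0  (cmp 8,0)
jne L0: taken
after imul eax, 7: eax=1372*7=9604
after xor edi, 19: edi=24^19=11
after sub ecx, 2: ecx=8-2=6
cmp ecx, 0  (cmp 6,0)
jne L0: taken
after imul eax, 7: eax=9604*7=67228
after xor edi, 19: edi=11^19=24
after sub ecx, 2: ecx=6-2=4
cmp ecx, 0  (cmp 4,0)
jne L0: taken
after imul eax, 7: eax=67228*7=470596
after xor edi, 19: edi=24^19=11
after sub ecx, 2: ecx=4-2=2
cmp ecx, 0  (cmp 2,0)
jne L0: taken
after imul eax, 7: eax=470596*7=3294172
after xor edi, 19: edi=11^19=24
after sub ecx, 2: ecx=2-2=0
cmp ecx, 0  (cmp 0,0)
jne L0: not taken
halt.

24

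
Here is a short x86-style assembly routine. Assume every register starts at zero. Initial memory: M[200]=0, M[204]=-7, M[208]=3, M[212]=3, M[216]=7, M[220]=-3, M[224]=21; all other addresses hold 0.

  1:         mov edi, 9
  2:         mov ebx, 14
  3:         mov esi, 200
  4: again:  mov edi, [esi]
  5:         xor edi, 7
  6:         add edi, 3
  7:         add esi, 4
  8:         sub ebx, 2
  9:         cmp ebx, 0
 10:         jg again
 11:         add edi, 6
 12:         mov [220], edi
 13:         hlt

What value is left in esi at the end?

after mov edi, 9: edi=9
after mov ebx, 14: ebx=14
after mov esi, 200: esi=200
after mov edi, [esi]: edi=M[200]=0
after xor edi, 7: edi=0^7=7
after add edi, 3: edi=7+3=10
after add esi, 4: esi=200+4=204
after sub ebx, 2: ebx=14-2=12
cmp ebx, 0  (cmp 12,0)
jg again: taken
after mov edi, [esi]: edi=M[204]=-7
after xor edi, 7: edi=(-7)^7=-2
after add edi, 3: edi=(-2)+3=1
after add esi, 4: esi=204+4=208
after sub ebx, 2: ebx=12-2=10
cmp ebx, 0  (cmp 10,0)
jg again: taken
after mov edi, [esi]: edi=M[208]=3
after xor edi, 7: edi=3^7=4
after add edi, 3: edi=4+3=7
after add esi, 4: esi=208+4=212
after sub ebx, 2: ebx=10-2=8
cmp ebx, 0  (cmp 8,0)
jg again: taken
after mov edi, [esi]: edi=M[212]=3
after xor edi, 7: edi=3^7=4
after add edi, 3: edi=4+3=7
after add esi, 4: esi=212+4=216
after sub ebx, 2: ebx=8-2=6
cmp ebx, 0  (cmp 6,0)
jg again: taken
after mov edi, [esi]: edi=M[216]=7
after xor edi, 7: edi=7^7=0
after add edi, 3: edi=0+3=3
after add esi, 4: esi=216+4=220
after sub ebx, 2: ebx=6-2=4
cmp ebx, 0  (cmp 4,0)
jg again: taken
after mov edi, [esi]: edi=M[220]=-3
after xor edi, 7: edi=(-3)^7=-6
after add edi, 3: edi=(-6)+3=-3
after add esi, 4: esi=220+4=224
after sub ebx, 2: ebx=4-2=2
cmp ebx, 0  (cmp 2,0)
jg again: taken
after mov edi, [esi]: edi=M[224]=21
after xor edi, 7: edi=21^7=18
after add edi, 3: edi=18+3=21
after add esi, 4: esi=224+4=228
after sub ebx, 2: ebx=2-2=0
cmp ebx, 0  (cmp 0,0)
jg again: not taken
after add edi, 6: edi=21+6=27
mov [220], edi → M[220]=27
halt.

228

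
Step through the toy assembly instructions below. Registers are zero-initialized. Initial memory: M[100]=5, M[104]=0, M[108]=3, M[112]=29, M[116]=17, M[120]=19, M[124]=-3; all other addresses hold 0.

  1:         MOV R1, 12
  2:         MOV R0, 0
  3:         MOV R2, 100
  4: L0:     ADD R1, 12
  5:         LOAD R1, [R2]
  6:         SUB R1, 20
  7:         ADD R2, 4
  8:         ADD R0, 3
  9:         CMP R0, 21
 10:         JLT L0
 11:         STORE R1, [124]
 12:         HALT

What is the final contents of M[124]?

R1=12
R0=0
R2=100
R1=12+12=24
R1=M[100]=5
R1=5-20=-15
R2=100+4=104
R0=0+3=3
CMP R0, 21  (cmp 3,21)
JLT L0: taken
R1=(-15)+12=-3
R1=M[104]=0
R1=0-20=-20
R2=104+4=108
R0=3+3=6
CMP R0, 21  (cmp 6,21)
JLT L0: taken
R1=(-20)+12=-8
R1=M[108]=3
R1=3-20=-17
R2=108+4=112
R0=6+3=9
CMP R0, 21  (cmp 9,21)
JLT L0: taken
R1=(-17)+12=-5
R1=M[112]=29
R1=29-20=9
R2=112+4=116
R0=9+3=12
CMP R0, 21  (cmp 12,21)
JLT L0: taken
R1=9+12=21
R1=M[116]=17
R1=17-20=-3
R2=116+4=120
R0=12+3=15
CMP R0, 21  (cmp 15,21)
JLT L0: taken
R1=(-3)+12=9
R1=M[120]=19
R1=19-20=-1
R2=120+4=124
R0=15+3=18
CMP R0, 21  (cmp 18,21)
JLT L0: taken
R1=(-1)+12=11
R1=M[124]=-3
R1=(-3)-20=-23
R2=124+4=128
R0=18+3=21
CMP R0, 21  (cmp 21,21)
JLT L0: not taken
STORE R1, [124] → M[124]=-23
halt.

-23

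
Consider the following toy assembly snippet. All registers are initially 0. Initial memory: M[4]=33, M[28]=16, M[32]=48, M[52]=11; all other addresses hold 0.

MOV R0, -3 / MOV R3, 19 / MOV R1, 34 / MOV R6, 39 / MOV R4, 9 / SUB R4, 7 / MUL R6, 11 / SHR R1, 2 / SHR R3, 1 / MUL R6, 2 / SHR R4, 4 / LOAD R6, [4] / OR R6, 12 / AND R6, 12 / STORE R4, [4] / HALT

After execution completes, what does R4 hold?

R0=-3
R3=19
R1=34
R6=39
R4=9
R4=9-7=2
R6=39*11=429
R1=34>>2=8
R3=19>>1=9
R6=429*2=858
R4=2>>4=0
R6=M[4]=33
R6=33|12=45
R6=45&12=12
STORE R4, [4] → M[4]=0
halt.

0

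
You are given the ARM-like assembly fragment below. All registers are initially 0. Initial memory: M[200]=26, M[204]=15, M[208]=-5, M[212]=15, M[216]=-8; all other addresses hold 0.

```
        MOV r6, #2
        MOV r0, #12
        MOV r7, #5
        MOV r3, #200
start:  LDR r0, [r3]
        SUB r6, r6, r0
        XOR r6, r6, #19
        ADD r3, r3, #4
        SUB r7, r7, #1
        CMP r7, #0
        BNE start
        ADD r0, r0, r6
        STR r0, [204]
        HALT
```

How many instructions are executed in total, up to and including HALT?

MOV r6, #2 → r6=2
MOV r0, #12 → r0=12
MOV r7, #5 → r7=5
MOV r3, #200 → r3=200
LDR r0, [r3] → r0=M[200]=26
SUB r6, r6, r0 → r6=2-26=-24
XOR r6, r6, #19 → r6=(-24)^19=-5
ADD r3, r3, #4 → r3=200+4=204
SUB r7, r7, #1 → r7=5-1=4
CMP r7, #0  (cmp 4,0)
BNE start: taken
LDR r0, [r3] → r0=M[204]=15
SUB r6, r6, r0 → r6=(-5)-15=-20
XOR r6, r6, #19 → r6=(-20)^19=-1
ADD r3, r3, #4 → r3=204+4=208
SUB r7, r7, #1 → r7=4-1=3
CMP r7, #0  (cmp 3,0)
BNE start: taken
LDR r0, [r3] → r0=M[208]=-5
SUB r6, r6, r0 → r6=(-1)-(-5)=4
XOR r6, r6, #19 → r6=4^19=23
ADD r3, r3, #4 → r3=208+4=212
SUB r7, r7, #1 → r7=3-1=2
CMP r7, #0  (cmp 2,0)
BNE start: taken
LDR r0, [r3] → r0=M[212]=15
SUB r6, r6, r0 → r6=23-15=8
XOR r6, r6, #19 → r6=8^19=27
ADD r3, r3, #4 → r3=212+4=216
SUB r7, r7, #1 → r7=2-1=1
CMP r7, #0  (cmp 1,0)
BNE start: taken
LDR r0, [r3] → r0=M[216]=-8
SUB r6, r6, r0 → r6=27-(-8)=35
XOR r6, r6, #19 → r6=35^19=48
ADD r3, r3, #4 → r3=216+4=220
SUB r7, r7, #1 → r7=1-1=0
CMP r7, #0  (cmp 0,0)
BNE start: not taken
ADD r0, r0, r6 → r0=(-8)+48=40
STR r0, [204] → M[204]=40
halt.
Total executed instructions: 42.

42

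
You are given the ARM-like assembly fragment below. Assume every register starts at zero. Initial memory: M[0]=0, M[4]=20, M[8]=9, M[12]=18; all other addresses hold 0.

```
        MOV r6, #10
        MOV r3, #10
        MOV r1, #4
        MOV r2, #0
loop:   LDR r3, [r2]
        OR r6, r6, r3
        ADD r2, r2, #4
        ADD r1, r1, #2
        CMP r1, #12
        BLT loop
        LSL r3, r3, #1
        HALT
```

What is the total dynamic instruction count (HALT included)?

r6=10
r3=10
r1=4
r2=0
r3=M[0]=0
r6=10|0=10
r2=0+4=4
r1=4+2=6
CMP r1, #12  (cmp 6,12)
BLT loop: taken
r3=M[4]=20
r6=10|20=30
r2=4+4=8
r1=6+2=8
CMP r1, #12  (cmp 8,12)
BLT loop: taken
r3=M[8]=9
r6=30|9=31
r2=8+4=12
r1=8+2=10
CMP r1, #12  (cmp 10,12)
BLT loop: taken
r3=M[12]=18
r6=31|18=31
r2=12+4=16
r1=10+2=12
CMP r1, #12  (cmp 12,12)
BLT loop: not taken
r3=18<<1=36
halt.
Total executed instructions: 30.

30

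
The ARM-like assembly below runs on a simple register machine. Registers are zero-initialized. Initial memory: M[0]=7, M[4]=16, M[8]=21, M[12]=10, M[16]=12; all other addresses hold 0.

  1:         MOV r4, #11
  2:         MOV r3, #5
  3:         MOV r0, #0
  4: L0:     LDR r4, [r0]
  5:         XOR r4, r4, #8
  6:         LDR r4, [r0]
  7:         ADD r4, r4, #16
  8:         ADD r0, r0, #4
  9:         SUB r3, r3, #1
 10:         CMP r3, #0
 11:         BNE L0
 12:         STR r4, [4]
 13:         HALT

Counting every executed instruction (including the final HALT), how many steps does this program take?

after MOV r4, #11: r4=11
after MOV r3, #5: r3=5
after MOV r0, #0: r0=0
after LDR r4, [r0]: r4=M[0]=7
after XOR r4, r4, #8: r4=7^8=15
after LDR r4, [r0]: r4=M[0]=7
after ADD r4, r4, #16: r4=7+16=23
after ADD r0, r0, #4: r0=0+4=4
after SUB r3, r3, #1: r3=5-1=4
CMP r3, #0  (cmp 4,0)
BNE L0: taken
after LDR r4, [r0]: r4=M[4]=16
after XOR r4, r4, #8: r4=16^8=24
after LDR r4, [r0]: r4=M[4]=16
after ADD r4, r4, #16: r4=16+16=32
after ADD r0, r0, #4: r0=4+4=8
after SUB r3, r3, #1: r3=4-1=3
CMP r3, #0  (cmp 3,0)
BNE L0: taken
after LDR r4, [r0]: r4=M[8]=21
after XOR r4, r4, #8: r4=21^8=29
after LDR r4, [r0]: r4=M[8]=21
after ADD r4, r4, #16: r4=21+16=37
after ADD r0, r0, #4: r0=8+4=12
after SUB r3, r3, #1: r3=3-1=2
CMP r3, #0  (cmp 2,0)
BNE L0: taken
after LDR r4, [r0]: r4=M[12]=10
after XOR r4, r4, #8: r4=10^8=2
after LDR r4, [r0]: r4=M[12]=10
after ADD r4, r4, #16: r4=10+16=26
after ADD r0, r0, #4: r0=12+4=16
after SUB r3, r3, #1: r3=2-1=1
CMP r3, #0  (cmp 1,0)
BNE L0: taken
after LDR r4, [r0]: r4=M[16]=12
after XOR r4, r4, #8: r4=12^8=4
after LDR r4, [r0]: r4=M[16]=12
after ADD r4, r4, #16: r4=12+16=28
after ADD r0, r0, #4: r0=16+4=20
after SUB r3, r3, #1: r3=1-1=0
CMP r3, #0  (cmp 0,0)
BNE L0: not taken
STR r4, [4] → M[4]=28
halt.
Total executed instructions: 45.

45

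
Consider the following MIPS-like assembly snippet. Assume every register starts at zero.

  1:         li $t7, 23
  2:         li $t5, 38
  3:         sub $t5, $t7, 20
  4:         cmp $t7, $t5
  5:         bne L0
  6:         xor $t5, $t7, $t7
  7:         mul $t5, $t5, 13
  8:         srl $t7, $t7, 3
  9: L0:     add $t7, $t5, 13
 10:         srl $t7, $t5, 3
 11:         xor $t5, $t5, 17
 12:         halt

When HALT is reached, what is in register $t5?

$t7=23
$t5=38
$t5=23-20=3
cmp $t7, $t5  (cmp 23,3)
bne L0: taken
$t7=3+13=16
$t7=3>>3=0
$t5=3^17=18
halt.

18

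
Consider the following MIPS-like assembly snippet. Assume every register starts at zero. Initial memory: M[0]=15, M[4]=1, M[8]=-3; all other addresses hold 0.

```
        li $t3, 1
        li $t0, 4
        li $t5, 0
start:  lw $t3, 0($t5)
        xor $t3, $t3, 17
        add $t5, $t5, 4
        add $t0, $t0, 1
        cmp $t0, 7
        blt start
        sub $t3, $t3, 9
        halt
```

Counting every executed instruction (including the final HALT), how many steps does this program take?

$t3=1
$t0=4
$t5=0
$t3=M[0]=15
$t3=15^17=30
$t5=0+4=4
$t0=4+1=5
cmp $t0, 7  (cmp 5,7)
blt start: taken
$t3=M[4]=1
$t3=1^17=16
$t5=4+4=8
$t0=5+1=6
cmp $t0, 7  (cmp 6,7)
blt start: taken
$t3=M[8]=-3
$t3=(-3)^17=-20
$t5=8+4=12
$t0=6+1=7
cmp $t0, 7  (cmp 7,7)
blt start: not taken
$t3=(-20)-9=-29
halt.
Total executed instructions: 23.

23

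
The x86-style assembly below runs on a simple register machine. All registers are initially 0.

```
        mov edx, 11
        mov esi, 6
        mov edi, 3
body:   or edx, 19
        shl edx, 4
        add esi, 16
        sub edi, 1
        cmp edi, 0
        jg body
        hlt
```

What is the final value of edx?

111408

mov edx, 11 → edx=11
mov esi, 6 → esi=6
mov edi, 3 → edi=3
or edx, 19 → edx=11|19=27
shl edx, 4 → edx=27<<4=432
add esi, 16 → esi=6+16=22
sub edi, 1 → edi=3-1=2
cmp edi, 0  (cmp 2,0)
jg body: taken
or edx, 19 → edx=432|19=435
shl edx, 4 → edx=435<<4=6960
add esi, 16 → esi=22+16=38
sub edi, 1 → edi=2-1=1
cmp edi, 0  (cmp 1,0)
jg body: taken
or edx, 19 → edx=6960|19=6963
shl edx, 4 → edx=6963<<4=111408
add esi, 16 → esi=38+16=54
sub edi, 1 → edi=1-1=0
cmp edi, 0  (cmp 0,0)
jg body: not taken
halt.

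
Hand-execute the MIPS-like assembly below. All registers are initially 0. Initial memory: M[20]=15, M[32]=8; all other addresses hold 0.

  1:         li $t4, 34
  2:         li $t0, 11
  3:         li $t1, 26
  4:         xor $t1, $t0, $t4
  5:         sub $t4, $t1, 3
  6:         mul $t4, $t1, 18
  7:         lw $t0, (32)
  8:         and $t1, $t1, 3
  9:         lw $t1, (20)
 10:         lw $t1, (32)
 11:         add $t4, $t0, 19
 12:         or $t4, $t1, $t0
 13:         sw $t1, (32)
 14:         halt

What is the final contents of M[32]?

li $t4, 34 → $t4=34
li $t0, 11 → $t0=11
li $t1, 26 → $t1=26
xor $t1, $t0, $t4 → $t1=11^34=41
sub $t4, $t1, 3 → $t4=41-3=38
mul $t4, $t1, 18 → $t4=41*18=738
lw $t0, (32) → $t0=M[32]=8
and $t1, $t1, 3 → $t1=41&3=1
lw $t1, (20) → $t1=M[20]=15
lw $t1, (32) → $t1=M[32]=8
add $t4, $t0, 19 → $t4=8+19=27
or $t4, $t1, $t0 → $t4=8|8=8
sw $t1, (32) → M[32]=8
halt.

8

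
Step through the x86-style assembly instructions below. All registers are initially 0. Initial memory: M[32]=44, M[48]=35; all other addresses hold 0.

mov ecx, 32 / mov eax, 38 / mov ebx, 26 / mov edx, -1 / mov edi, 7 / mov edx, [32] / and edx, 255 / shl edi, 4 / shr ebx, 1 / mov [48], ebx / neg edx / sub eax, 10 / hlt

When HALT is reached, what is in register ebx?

13

mov ecx, 32 → ecx=32
mov eax, 38 → eax=38
mov ebx, 26 → ebx=26
mov edx, -1 → edx=-1
mov edi, 7 → edi=7
mov edx, [32] → edx=M[32]=44
and edx, 255 → edx=44&255=44
shl edi, 4 → edi=7<<4=112
shr ebx, 1 → ebx=26>>1=13
mov [48], ebx → M[48]=13
neg edx → edx=-(44)=-44
sub eax, 10 → eax=38-10=28
halt.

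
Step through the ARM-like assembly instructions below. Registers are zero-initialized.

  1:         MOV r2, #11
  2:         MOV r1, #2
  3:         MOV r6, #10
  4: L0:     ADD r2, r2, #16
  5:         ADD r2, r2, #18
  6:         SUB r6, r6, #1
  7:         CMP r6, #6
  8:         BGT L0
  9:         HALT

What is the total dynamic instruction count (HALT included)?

r2=11
r1=2
r6=10
r2=11+16=27
r2=27+18=45
r6=10-1=9
CMP r6, #6  (cmp 9,6)
BGT L0: taken
r2=45+16=61
r2=61+18=79
r6=9-1=8
CMP r6, #6  (cmp 8,6)
BGT L0: taken
r2=79+16=95
r2=95+18=113
r6=8-1=7
CMP r6, #6  (cmp 7,6)
BGT L0: taken
r2=113+16=129
r2=129+18=147
r6=7-1=6
CMP r6, #6  (cmp 6,6)
BGT L0: not taken
halt.
Total executed instructions: 24.

24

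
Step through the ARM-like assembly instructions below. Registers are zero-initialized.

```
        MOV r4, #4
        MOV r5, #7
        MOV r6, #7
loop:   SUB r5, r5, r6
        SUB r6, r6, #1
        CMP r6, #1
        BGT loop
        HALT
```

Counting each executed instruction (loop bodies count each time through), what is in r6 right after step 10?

r4=4
r5=7
r6=7
r5=7-7=0
r6=7-1=6
CMP r6, #1  (cmp 6,1)
BGT loop: taken
r5=0-6=-6
r6=6-1=5
CMP r6, #1  (cmp 5,1)
After step 10: r6 = 5.

5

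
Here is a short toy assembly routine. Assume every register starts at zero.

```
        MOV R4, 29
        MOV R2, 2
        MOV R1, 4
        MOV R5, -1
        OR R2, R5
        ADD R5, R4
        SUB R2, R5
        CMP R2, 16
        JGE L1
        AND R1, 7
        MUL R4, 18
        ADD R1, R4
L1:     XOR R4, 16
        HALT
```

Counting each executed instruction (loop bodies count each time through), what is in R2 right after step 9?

after MOV R4, 29: R4=29
after MOV R2, 2: R2=2
after MOV R1, 4: R1=4
after MOV R5, -1: R5=-1
after OR R2, R5: R2=2|(-1)=-1
after ADD R5, R4: R5=(-1)+29=28
after SUB R2, R5: R2=(-1)-28=-29
CMP R2, 16  (cmp -29,16)
JGE L1: not taken
After step 9: R2 = -29.

-29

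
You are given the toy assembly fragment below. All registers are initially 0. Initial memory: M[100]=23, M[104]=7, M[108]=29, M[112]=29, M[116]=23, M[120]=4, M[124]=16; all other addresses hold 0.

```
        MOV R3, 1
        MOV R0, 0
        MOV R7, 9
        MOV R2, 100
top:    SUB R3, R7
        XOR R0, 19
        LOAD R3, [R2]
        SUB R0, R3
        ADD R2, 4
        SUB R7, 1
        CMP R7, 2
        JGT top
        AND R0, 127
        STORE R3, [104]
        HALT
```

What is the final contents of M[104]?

16

after MOV R3, 1: R3=1
after MOV R0, 0: R0=0
after MOV R7, 9: R7=9
after MOV R2, 100: R2=100
after SUB R3, R7: R3=1-9=-8
after XOR R0, 19: R0=0^19=19
after LOAD R3, [R2]: R3=M[100]=23
after SUB R0, R3: R0=19-23=-4
after ADD R2, 4: R2=100+4=104
after SUB R7, 1: R7=9-1=8
CMP R7, 2  (cmp 8,2)
JGT top: taken
after SUB R3, R7: R3=23-8=15
after XOR R0, 19: R0=(-4)^19=-17
after LOAD R3, [R2]: R3=M[104]=7
after SUB R0, R3: R0=(-17)-7=-24
after ADD R2, 4: R2=104+4=108
after SUB R7, 1: R7=8-1=7
CMP R7, 2  (cmp 7,2)
JGT top: taken
after SUB R3, R7: R3=7-7=0
after XOR R0, 19: R0=(-24)^19=-5
after LOAD R3, [R2]: R3=M[108]=29
after SUB R0, R3: R0=(-5)-29=-34
after ADD R2, 4: R2=108+4=112
after SUB R7, 1: R7=7-1=6
CMP R7, 2  (cmp 6,2)
JGT top: taken
after SUB R3, R7: R3=29-6=23
after XOR R0, 19: R0=(-34)^19=-51
after LOAD R3, [R2]: R3=M[112]=29
after SUB R0, R3: R0=(-51)-29=-80
after ADD R2, 4: R2=112+4=116
after SUB R7, 1: R7=6-1=5
CMP R7, 2  (cmp 5,2)
JGT top: taken
after SUB R3, R7: R3=29-5=24
after XOR R0, 19: R0=(-80)^19=-93
after LOAD R3, [R2]: R3=M[116]=23
after SUB R0, R3: R0=(-93)-23=-116
after ADD R2, 4: R2=116+4=120
after SUB R7, 1: R7=5-1=4
CMP R7, 2  (cmp 4,2)
JGT top: taken
after SUB R3, R7: R3=23-4=19
after XOR R0, 19: R0=(-116)^19=-97
after LOAD R3, [R2]: R3=M[120]=4
after SUB R0, R3: R0=(-97)-4=-101
after ADD R2, 4: R2=120+4=124
after SUB R7, 1: R7=4-1=3
CMP R7, 2  (cmp 3,2)
JGT top: taken
after SUB R3, R7: R3=4-3=1
after XOR R0, 19: R0=(-101)^19=-120
after LOAD R3, [R2]: R3=M[124]=16
after SUB R0, R3: R0=(-120)-16=-136
after ADD R2, 4: R2=124+4=128
after SUB R7, 1: R7=3-1=2
CMP R7, 2  (cmp 2,2)
JGT top: not taken
after AND R0, 127: R0=(-136)&127=120
STORE R3, [104] → M[104]=16
halt.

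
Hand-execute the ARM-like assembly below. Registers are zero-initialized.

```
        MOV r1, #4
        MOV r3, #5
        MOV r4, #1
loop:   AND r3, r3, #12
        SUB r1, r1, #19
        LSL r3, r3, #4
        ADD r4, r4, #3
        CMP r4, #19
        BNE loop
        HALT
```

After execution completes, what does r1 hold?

-110

after MOV r1, #4: r1=4
after MOV r3, #5: r3=5
after MOV r4, #1: r4=1
after AND r3, r3, #12: r3=5&12=4
after SUB r1, r1, #19: r1=4-19=-15
after LSL r3, r3, #4: r3=4<<4=64
after ADD r4, r4, #3: r4=1+3=4
CMP r4, #19  (cmp 4,19)
BNE loop: taken
after AND r3, r3, #12: r3=64&12=0
after SUB r1, r1, #19: r1=(-15)-19=-34
after LSL r3, r3, #4: r3=0<<4=0
after ADD r4, r4, #3: r4=4+3=7
CMP r4, #19  (cmp 7,19)
BNE loop: taken
after AND r3, r3, #12: r3=0&12=0
after SUB r1, r1, #19: r1=(-34)-19=-53
after LSL r3, r3, #4: r3=0<<4=0
after ADD r4, r4, #3: r4=7+3=10
CMP r4, #19  (cmp 10,19)
BNE loop: taken
after AND r3, r3, #12: r3=0&12=0
after SUB r1, r1, #19: r1=(-53)-19=-72
after LSL r3, r3, #4: r3=0<<4=0
after ADD r4, r4, #3: r4=10+3=13
CMP r4, #19  (cmp 13,19)
BNE loop: taken
after AND r3, r3, #12: r3=0&12=0
after SUB r1, r1, #19: r1=(-72)-19=-91
after LSL r3, r3, #4: r3=0<<4=0
after ADD r4, r4, #3: r4=13+3=16
CMP r4, #19  (cmp 16,19)
BNE loop: taken
after AND r3, r3, #12: r3=0&12=0
after SUB r1, r1, #19: r1=(-91)-19=-110
after LSL r3, r3, #4: r3=0<<4=0
after ADD r4, r4, #3: r4=16+3=19
CMP r4, #19  (cmp 19,19)
BNE loop: not taken
halt.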